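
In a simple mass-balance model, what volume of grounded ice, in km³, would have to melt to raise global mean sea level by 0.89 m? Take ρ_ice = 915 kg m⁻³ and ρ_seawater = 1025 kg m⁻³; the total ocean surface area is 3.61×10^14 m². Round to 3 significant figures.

≈ 3.60×10^5 km³

Required water volume = Δh × A = 0.89 m × 3.61×10^14 m² = 3.213×10^14 m³ = 3.213×10^5 km³.
Ice volume = water volume × ρ_w/ρ_ice = 3.213×10^5 × 1025/915 = 3.60×10^5 km³.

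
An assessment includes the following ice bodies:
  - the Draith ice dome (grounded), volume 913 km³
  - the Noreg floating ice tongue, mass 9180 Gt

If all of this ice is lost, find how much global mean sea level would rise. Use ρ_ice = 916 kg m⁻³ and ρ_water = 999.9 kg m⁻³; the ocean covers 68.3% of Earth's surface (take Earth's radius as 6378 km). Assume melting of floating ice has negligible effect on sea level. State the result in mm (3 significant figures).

Draith: 913 km³ × (916/999.9) = 836.4 km³ of water.
The Noreg floating ice tongue is floating and already displaces its own weight of water, so its melt adds essentially nothing to sea level.
Total added water ≈ 8.364×10^11 m³ over 3.49×10^14 m² → Δh = 2.40×10^-3 m = 2.40 mm.

≈ 2.40 mm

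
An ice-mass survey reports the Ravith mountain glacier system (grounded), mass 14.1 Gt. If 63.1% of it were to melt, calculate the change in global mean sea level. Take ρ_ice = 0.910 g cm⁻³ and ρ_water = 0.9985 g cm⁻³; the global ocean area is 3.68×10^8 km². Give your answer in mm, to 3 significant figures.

≈ 0.0242 mm

Ravith: 0.631 × 14.1 Gt = 8.897×10^12 kg; dividing by ρ_w = 0.9985 g cm⁻³ = 998.5 kg m⁻³ gives 8.910×10^9 m³ of water.
Spread over 3.68×10^14 m² of ocean, Δh = 8.910×10^9 / 3.68×10^14 = 2.42×10^-5 m = 0.0242 mm.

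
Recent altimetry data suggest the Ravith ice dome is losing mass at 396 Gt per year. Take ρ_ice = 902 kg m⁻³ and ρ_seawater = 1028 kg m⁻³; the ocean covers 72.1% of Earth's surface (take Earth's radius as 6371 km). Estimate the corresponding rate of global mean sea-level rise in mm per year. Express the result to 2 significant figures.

ρ_w = 1028 kg m⁻³. Annual water volume added = 396 Gt / ρ_w = 3.960×10^14 kg / 1028 kg m⁻³ = 3.852×10^11 m³.
Δh per year = 3.852×10^11 / 3.68×10^14 = 1.05×10^-3 m = 1.0 mm.

≈ 1.0 mm/yr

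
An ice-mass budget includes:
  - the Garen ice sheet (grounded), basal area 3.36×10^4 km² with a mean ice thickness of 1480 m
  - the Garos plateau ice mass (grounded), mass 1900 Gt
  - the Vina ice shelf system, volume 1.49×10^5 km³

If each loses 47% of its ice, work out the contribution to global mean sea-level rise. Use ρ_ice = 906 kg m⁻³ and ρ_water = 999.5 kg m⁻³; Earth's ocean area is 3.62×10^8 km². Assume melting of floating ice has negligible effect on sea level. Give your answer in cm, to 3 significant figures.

≈ 6.10 cm

Garen: ice volume = 3.36×10^4 km² × 1480 m = 4.973×10^4 km³; 0.47 × 4.973×10^4 × (906/999.5) = 2.119×10^4 km³ of water.
Garos: 0.47 × 1900 Gt = 8.930×10^14 kg; dividing by ρ_w = 999.5 kg m⁻³ gives 8.934×10^11 m³ of water.
The Vina ice shelf system is floating and already displaces its own weight of water, so its melt adds essentially nothing to sea level.
Total added water ≈ 2.208×10^13 m³ over 3.62×10^14 m² → Δh = 0.0610 m = 6.10 cm.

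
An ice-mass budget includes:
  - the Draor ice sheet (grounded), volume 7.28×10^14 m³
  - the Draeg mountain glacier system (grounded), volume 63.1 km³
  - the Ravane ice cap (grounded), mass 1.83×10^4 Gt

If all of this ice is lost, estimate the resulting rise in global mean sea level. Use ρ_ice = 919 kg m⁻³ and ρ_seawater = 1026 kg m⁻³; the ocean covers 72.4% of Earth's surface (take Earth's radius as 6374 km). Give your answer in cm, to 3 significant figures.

≈ 181 cm

Draor: 7.28×10^14 m³ × (919/1026) = 6.521×10^14 m³ of water.
Draeg: 63.1 km³ × (919/1026) = 56.52 km³ of water.
Ravane: 1.83×10^4 Gt = 1.830×10^16 kg; dividing by ρ_w = 1026 kg m⁻³ gives 1.784×10^13 m³ of water.
Total added water ≈ 6.700×10^14 m³ over 3.70×10^14 m² → Δh = 1.81 m = 181 cm.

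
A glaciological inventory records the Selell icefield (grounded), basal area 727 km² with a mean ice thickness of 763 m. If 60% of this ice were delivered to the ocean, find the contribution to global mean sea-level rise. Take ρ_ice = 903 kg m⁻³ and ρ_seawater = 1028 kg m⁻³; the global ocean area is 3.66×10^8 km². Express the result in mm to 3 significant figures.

≈ 0.799 mm

Selell: ice volume = 727 km² × 763 m = 554.7 km³; 0.6 × 554.7 × (903/1028) = 292.4 km³ of water.
Spread over 3.66×10^14 m² of ocean, Δh = 2.924×10^11 / 3.66×10^14 = 7.99×10^-4 m = 0.799 mm.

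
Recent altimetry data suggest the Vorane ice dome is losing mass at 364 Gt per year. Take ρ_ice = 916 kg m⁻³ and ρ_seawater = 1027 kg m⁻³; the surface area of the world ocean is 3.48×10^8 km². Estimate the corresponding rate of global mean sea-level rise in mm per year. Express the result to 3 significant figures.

≈ 1.02 mm/yr

ρ_w = 1027 kg m⁻³. Annual water volume added = 364 Gt / ρ_w = 3.640×10^14 kg / 1027 kg m⁻³ = 3.544×10^11 m³.
Δh per year = 3.544×10^11 / 3.48×10^14 = 1.02×10^-3 m = 1.02 mm.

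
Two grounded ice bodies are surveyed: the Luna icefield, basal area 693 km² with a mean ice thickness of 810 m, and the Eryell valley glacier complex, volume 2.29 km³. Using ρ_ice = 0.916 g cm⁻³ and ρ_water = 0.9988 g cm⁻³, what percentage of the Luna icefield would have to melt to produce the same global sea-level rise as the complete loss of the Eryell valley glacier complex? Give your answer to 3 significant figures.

Equal sea-level rise means equal mass of meltwater, i.e. equal mass of ice lost.
Ice mass of Eryell: 2.098×10^12 kg; ice mass of Luna: 5.142×10^14 kg.
Fraction required = 2.098×10^12 / 5.142×10^14 = 4.08×10^-3 → 0.408 %.

≈ 0.408 %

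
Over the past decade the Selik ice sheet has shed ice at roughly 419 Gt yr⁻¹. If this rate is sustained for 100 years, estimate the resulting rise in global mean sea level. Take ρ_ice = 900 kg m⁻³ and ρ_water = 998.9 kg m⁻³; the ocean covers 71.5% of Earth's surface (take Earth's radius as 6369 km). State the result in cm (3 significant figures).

≈ 11.5 cm

Total mass lost = 419 Gt/yr × 100 yr = 4.190×10^4 Gt = 4.190×10^16 kg.
ρ_w = 998.9 kg m⁻³, so water volume = 4.190×10^16 / 998.9 = 4.195×10^13 m³.
Δh = 4.195×10^13 / 3.64×10^14 = 0.115 m = 11.5 cm.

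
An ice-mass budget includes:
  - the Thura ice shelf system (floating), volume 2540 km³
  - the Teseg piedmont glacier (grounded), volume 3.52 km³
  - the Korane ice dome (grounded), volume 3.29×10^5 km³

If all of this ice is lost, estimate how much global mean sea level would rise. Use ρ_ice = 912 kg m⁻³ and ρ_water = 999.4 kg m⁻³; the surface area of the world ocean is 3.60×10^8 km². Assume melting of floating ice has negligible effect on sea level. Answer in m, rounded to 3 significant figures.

≈ 0.834 m

The Thura ice shelf system is floating and already displaces its own weight of water, so its melt adds essentially nothing to sea level.
Teseg: 3.52 km³ × (912/999.4) = 3.212 km³ of water.
Korane: 3.29×10^5 km³ × (912/999.4) = 3.002×10^5 km³ of water.
Total added water ≈ 3.002×10^14 m³ over 3.60×10^14 m² → Δh = 0.834 m.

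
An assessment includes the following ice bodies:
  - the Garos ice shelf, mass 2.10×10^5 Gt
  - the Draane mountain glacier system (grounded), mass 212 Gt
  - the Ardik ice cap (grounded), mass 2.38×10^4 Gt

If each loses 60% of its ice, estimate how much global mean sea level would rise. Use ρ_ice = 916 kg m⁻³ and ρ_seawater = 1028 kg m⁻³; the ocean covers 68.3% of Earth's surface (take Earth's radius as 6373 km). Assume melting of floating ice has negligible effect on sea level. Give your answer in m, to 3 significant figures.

≈ 0.0402 m

The Garos ice shelf is floating and already displaces its own weight of water, so its melt adds essentially nothing to sea level.
Draane: 0.6 × 212 Gt = 1.272×10^14 kg; dividing by ρ_w = 1028 kg m⁻³ gives 1.237×10^11 m³ of water.
Ardik: 0.6 × 2.38×10^4 Gt = 1.428×10^16 kg; dividing by ρ_w = 1028 kg m⁻³ gives 1.389×10^13 m³ of water.
Total added water ≈ 1.401×10^13 m³ over 3.49×10^14 m² → Δh = 0.0402 m.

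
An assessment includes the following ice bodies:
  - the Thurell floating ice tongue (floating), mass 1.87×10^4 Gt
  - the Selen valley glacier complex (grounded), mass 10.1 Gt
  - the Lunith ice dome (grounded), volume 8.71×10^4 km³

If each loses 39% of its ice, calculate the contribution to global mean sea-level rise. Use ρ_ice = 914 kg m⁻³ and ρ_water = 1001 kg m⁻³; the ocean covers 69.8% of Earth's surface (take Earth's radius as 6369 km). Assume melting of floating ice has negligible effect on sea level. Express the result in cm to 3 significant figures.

The Thurell floating ice tongue is floating and already displaces its own weight of water, so its melt adds essentially nothing to sea level.
Selen: 0.39 × 10.1 Gt = 3.939×10^12 kg; dividing by ρ_w = 1001 kg m⁻³ gives 3.935×10^9 m³ of water.
Lunith: 0.39 × 8.71×10^4 km³ × (914/1001) = 3.102×10^4 km³ of water.
Total added water ≈ 3.102×10^13 m³ over 3.56×10^14 m² → Δh = 0.0872 m = 8.72 cm.

≈ 8.72 cm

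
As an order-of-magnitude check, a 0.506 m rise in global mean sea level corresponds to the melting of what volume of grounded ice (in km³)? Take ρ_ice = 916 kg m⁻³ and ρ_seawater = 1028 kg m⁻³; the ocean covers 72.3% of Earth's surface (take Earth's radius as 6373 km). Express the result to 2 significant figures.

≈ 2.1×10^5 km³

Required water volume = Δh × A = 0.506 m × 3.69×10^14 m² = 1.867×10^14 m³ = 1.867×10^5 km³.
Ice volume = water volume × ρ_w/ρ_ice = 1.867×10^5 × 1028/916 = 2.1×10^5 km³.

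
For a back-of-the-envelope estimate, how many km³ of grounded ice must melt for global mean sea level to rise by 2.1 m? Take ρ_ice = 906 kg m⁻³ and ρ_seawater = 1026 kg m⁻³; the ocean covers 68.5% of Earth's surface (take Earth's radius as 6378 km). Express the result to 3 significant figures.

≈ 8.33×10^5 km³

Required water volume = Δh × A = 2.1 m × 3.50×10^14 m² = 7.353×10^14 m³ = 7.353×10^5 km³.
Ice volume = water volume × ρ_w/ρ_ice = 7.353×10^5 × 1026/906 = 8.33×10^5 km³.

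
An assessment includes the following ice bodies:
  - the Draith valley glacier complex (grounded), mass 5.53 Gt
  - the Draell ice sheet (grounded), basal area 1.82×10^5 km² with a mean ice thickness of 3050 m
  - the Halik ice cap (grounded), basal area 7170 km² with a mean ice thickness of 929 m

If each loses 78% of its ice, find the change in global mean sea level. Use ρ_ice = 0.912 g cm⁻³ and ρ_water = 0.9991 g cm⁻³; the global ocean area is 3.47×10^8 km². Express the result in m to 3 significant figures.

Draith: 0.78 × 5.53 Gt = 4.313×10^12 kg; dividing by ρ_w = 0.9991 g cm⁻³ = 999.1 kg m⁻³ gives 4.317×10^9 m³ of water.
Draell: ice volume = 1.82×10^5 km² × 3050 m = 5.551×10^5 km³; 0.78 × 5.551×10^5 × (912/999.1) = 3.952×10^5 km³ of water.
Halik: ice volume = 7170 km² × 929 m = 6661 km³; 0.78 × 6661 × (912/999.1) = 4743 km³ of water.
Total added water ≈ 4.000×10^14 m³ over 3.47×10^14 m² → Δh = 1.15 m.

≈ 1.15 m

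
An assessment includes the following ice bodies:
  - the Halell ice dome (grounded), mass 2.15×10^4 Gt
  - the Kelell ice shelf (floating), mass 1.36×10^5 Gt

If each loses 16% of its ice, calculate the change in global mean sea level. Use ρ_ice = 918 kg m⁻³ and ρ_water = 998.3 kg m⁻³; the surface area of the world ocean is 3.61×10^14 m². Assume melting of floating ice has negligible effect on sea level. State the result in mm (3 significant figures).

Halell: 0.16 × 2.15×10^4 Gt = 3.440×10^15 kg; dividing by ρ_w = 998.3 kg m⁻³ gives 3.446×10^12 m³ of water.
The Kelell ice shelf is floating and already displaces its own weight of water, so its melt adds essentially nothing to sea level.
Total added water ≈ 3.446×10^12 m³ over 3.61×10^14 m² → Δh = 9.55×10^-3 m = 9.55 mm.

≈ 9.55 mm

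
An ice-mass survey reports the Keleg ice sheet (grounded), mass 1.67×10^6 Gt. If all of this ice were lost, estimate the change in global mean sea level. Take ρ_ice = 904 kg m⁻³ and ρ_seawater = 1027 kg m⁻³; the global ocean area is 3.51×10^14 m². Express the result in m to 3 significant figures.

≈ 4.63 m

Keleg: 1.67×10^6 Gt = 1.670×10^18 kg; dividing by ρ_w = 1027 kg m⁻³ gives 1.626×10^15 m³ of water.
Spread over 3.51×10^14 m² of ocean, Δh = 1.626×10^15 / 3.51×10^14 = 4.63 m.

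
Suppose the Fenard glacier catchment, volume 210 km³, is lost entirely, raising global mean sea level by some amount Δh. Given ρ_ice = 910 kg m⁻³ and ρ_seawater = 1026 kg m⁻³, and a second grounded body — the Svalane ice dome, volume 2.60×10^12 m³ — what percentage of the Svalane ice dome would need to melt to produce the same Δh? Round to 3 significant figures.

Equal sea-level rise means equal mass of meltwater, i.e. equal mass of ice lost.
Ice mass of Fenard: 1.911×10^14 kg; ice mass of Svalane: 2.366×10^15 kg.
Fraction required = 1.911×10^14 / 2.366×10^15 = 0.0808 → 8.08 %.

≈ 8.08 %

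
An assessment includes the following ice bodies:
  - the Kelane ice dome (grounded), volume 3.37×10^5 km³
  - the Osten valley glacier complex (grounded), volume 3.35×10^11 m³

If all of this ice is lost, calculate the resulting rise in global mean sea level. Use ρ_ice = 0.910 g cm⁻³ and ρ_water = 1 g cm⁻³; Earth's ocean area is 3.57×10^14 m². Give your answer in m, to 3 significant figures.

Kelane: 3.37×10^5 km³ × (910/1000) = 3.067×10^5 km³ of water.
Osten: 3.35×10^11 m³ × (910/1000) = 3.048×10^11 m³ of water.
Total added water ≈ 3.070×10^14 m³ over 3.57×10^14 m² → Δh = 0.860 m.

≈ 0.860 m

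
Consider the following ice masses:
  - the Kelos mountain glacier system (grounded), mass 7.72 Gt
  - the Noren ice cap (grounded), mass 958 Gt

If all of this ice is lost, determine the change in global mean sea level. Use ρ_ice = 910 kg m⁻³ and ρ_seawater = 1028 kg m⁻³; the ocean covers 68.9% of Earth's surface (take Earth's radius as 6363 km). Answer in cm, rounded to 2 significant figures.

≈ 0.27 cm

Kelos: 7.72 Gt = 7.720×10^12 kg; dividing by ρ_w = 1028 kg m⁻³ gives 7.510×10^9 m³ of water.
Noren: 958 Gt = 9.580×10^14 kg; dividing by ρ_w = 1028 kg m⁻³ gives 9.319×10^11 m³ of water.
Total added water ≈ 9.394×10^11 m³ over 3.51×10^14 m² → Δh = 2.68×10^-3 m = 0.27 cm.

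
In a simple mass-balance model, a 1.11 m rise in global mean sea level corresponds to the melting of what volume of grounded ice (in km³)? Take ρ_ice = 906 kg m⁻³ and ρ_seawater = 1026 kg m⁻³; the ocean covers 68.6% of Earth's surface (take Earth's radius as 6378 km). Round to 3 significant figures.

≈ 4.41×10^5 km³

Required water volume = Δh × A = 1.11 m × 3.51×10^14 m² = 3.892×10^14 m³ = 3.892×10^5 km³.
Ice volume = water volume × ρ_w/ρ_ice = 3.892×10^5 × 1026/906 = 4.41×10^5 km³.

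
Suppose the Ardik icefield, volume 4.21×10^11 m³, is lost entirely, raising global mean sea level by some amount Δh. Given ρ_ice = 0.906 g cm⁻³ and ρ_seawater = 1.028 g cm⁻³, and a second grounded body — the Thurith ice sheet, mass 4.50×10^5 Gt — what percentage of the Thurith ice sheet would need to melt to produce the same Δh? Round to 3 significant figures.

≈ 0.0848 %

Equal sea-level rise means equal mass of meltwater, i.e. equal mass of ice lost.
Ice mass of Ardik: 3.814×10^14 kg; ice mass of Thurith: 4.500×10^17 kg.
Fraction required = 3.814×10^14 / 4.500×10^17 = 8.48×10^-4 → 0.0848 %.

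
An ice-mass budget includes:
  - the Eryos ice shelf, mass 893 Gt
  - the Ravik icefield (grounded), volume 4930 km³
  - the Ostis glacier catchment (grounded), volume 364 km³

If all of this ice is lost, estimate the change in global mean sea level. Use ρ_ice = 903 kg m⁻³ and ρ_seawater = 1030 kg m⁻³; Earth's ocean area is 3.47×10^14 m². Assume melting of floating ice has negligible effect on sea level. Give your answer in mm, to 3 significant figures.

The Eryos ice shelf is floating and already displaces its own weight of water, so its melt adds essentially nothing to sea level.
Ravik: 4930 km³ × (903/1030) = 4322 km³ of water.
Ostis: 364 km³ × (903/1030) = 319.1 km³ of water.
Total added water ≈ 4.641×10^12 m³ over 3.47×10^14 m² → Δh = 0.0134 m = 13.4 mm.

≈ 13.4 mm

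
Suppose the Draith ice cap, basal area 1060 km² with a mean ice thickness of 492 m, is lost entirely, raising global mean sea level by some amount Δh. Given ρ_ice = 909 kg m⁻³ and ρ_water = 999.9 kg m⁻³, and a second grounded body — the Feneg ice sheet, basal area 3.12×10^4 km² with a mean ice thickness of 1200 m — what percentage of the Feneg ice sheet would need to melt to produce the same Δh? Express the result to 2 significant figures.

≈ 1.4 %

Equal sea-level rise means equal mass of meltwater, i.e. equal mass of ice lost.
Ice mass of Draith: 4.741×10^14 kg; ice mass of Feneg: 3.403×10^16 kg.
Fraction required = 4.741×10^14 / 3.403×10^16 = 0.0139 → 1.4 %.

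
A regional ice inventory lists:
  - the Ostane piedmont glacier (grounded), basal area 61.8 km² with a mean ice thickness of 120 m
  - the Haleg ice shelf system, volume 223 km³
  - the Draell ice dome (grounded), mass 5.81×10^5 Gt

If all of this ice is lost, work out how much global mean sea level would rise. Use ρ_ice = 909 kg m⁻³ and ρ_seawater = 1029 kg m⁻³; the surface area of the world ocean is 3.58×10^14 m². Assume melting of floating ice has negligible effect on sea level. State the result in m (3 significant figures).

≈ 1.58 m

Ostane: ice volume = 61.8 km² × 120 m = 7.416 km³; 7.416 × (909/1029) = 6.551 km³ of water.
The Haleg ice shelf system is floating and already displaces its own weight of water, so its melt adds essentially nothing to sea level.
Draell: 5.81×10^5 Gt = 5.810×10^17 kg; dividing by ρ_w = 1029 kg m⁻³ gives 5.646×10^14 m³ of water.
Total added water ≈ 5.646×10^14 m³ over 3.58×10^14 m² → Δh = 1.58 m.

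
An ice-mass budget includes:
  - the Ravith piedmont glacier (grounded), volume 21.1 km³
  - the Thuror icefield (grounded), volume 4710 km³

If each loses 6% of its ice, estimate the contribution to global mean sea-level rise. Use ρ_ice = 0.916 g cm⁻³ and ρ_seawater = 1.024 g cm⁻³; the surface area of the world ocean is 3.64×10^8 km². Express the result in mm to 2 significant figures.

Ravith: 0.06 × 21.1 km³ × (916/1024) = 1.132 km³ of water.
Thuror: 0.06 × 4710 km³ × (916/1024) = 252.8 km³ of water.
Total added water ≈ 2.539×10^11 m³ over 3.64×10^14 m² → Δh = 6.98×10^-4 m = 0.70 mm.

≈ 0.70 mm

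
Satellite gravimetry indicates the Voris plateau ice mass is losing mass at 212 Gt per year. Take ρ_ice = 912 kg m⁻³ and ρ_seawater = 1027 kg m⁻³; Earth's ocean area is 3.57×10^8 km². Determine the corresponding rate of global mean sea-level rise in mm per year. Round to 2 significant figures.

≈ 0.58 mm/yr

ρ_w = 1027 kg m⁻³. Annual water volume added = 212 Gt / ρ_w = 2.120×10^14 kg / 1027 kg m⁻³ = 2.064×10^11 m³.
Δh per year = 2.064×10^11 / 3.57×10^14 = 5.78×10^-4 m = 0.58 mm.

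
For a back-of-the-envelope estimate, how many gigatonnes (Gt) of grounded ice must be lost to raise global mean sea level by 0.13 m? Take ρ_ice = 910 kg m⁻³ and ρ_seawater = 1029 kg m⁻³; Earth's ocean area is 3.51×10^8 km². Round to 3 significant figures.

Required water volume = Δh × A = 0.13 m × 3.51×10^14 m² = 4.563×10^13 m³.
ρ_w = 1029 kg m⁻³, so the mass of water = 4.563×10^13 m³ × 1029 kg m⁻³ = 4.695×10^16 kg = 4.70×10^4 Gt (and the same mass of ice, by conservation).

≈ 4.70×10^4 Gt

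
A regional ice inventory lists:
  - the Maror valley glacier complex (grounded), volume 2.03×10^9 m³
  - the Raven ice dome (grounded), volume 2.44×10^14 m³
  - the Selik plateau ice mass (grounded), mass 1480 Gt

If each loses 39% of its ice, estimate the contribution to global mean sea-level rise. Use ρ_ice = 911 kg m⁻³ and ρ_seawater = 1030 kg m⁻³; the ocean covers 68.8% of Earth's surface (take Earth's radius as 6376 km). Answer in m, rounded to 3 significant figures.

Maror: 0.39 × 2.03×10^9 m³ × (911/1030) = 7.002×10^8 m³ of water.
Raven: 0.39 × 2.44×10^14 m³ × (911/1030) = 8.417×10^13 m³ of water.
Selik: 0.39 × 1480 Gt = 5.772×10^14 kg; dividing by ρ_w = 1030 kg m⁻³ gives 5.604×10^11 m³ of water.
Total added water ≈ 8.473×10^13 m³ over 3.51×10^14 m² → Δh = 0.241 m.

≈ 0.241 m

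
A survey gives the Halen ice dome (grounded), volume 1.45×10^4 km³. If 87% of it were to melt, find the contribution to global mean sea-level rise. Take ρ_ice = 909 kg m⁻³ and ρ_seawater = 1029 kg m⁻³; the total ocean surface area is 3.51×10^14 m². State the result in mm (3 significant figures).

≈ 31.7 mm

Halen: 0.87 × 1.45×10^4 km³ × (909/1029) = 1.114×10^4 km³ of water.
Spread over 3.51×10^14 m² of ocean, Δh = 1.114×10^13 / 3.51×10^14 = 0.0317 m = 31.7 mm.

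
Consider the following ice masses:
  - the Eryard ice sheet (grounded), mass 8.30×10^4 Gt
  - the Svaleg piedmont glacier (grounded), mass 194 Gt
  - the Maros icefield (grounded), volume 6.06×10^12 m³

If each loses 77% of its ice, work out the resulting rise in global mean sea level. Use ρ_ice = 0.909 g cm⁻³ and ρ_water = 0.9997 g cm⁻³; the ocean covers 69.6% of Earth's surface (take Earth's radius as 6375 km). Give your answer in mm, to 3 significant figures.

≈ 192 mm

Eryard: 0.77 × 8.30×10^4 Gt = 6.391×10^16 kg; dividing by ρ_w = 0.9997 g cm⁻³ = 999.7 kg m⁻³ gives 6.393×10^13 m³ of water.
Svaleg: 0.77 × 194 Gt = 1.494×10^14 kg; dividing by ρ_w = 999.7 kg m⁻³ gives 1.494×10^11 m³ of water.
Maros: 0.77 × 6.06×10^12 m³ × (909/999.7) = 4.243×10^12 m³ of water.
Total added water ≈ 6.832×10^13 m³ over 3.55×10^14 m² → Δh = 0.192 m = 192 mm.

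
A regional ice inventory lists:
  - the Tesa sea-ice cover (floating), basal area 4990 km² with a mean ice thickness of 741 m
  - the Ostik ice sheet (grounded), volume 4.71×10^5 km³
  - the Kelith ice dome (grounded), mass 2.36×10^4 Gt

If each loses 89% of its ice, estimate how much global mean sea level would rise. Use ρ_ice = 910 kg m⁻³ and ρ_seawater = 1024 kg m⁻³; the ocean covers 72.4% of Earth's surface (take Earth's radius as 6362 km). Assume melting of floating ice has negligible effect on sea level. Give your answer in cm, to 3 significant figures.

≈ 107 cm

The Tesa sea-ice cover is floating and already displaces its own weight of water, so its melt adds essentially nothing to sea level.
Ostik: 0.89 × 4.71×10^5 km³ × (910/1024) = 3.725×10^5 km³ of water.
Kelith: 0.89 × 2.36×10^4 Gt = 2.100×10^16 kg; dividing by ρ_w = 1024 kg m⁻³ gives 2.051×10^13 m³ of water.
Total added water ≈ 3.930×10^14 m³ over 3.68×10^14 m² → Δh = 1.07 m = 107 cm.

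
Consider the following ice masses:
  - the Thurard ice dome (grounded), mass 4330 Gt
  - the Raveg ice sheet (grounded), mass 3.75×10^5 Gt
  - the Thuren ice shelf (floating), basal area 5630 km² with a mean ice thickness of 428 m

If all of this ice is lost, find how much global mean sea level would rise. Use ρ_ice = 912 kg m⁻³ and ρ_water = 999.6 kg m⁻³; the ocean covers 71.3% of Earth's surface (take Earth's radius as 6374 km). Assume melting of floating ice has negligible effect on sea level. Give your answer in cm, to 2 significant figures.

Thurard: 4330 Gt = 4.330×10^15 kg; dividing by ρ_w = 999.6 kg m⁻³ gives 4.332×10^12 m³ of water.
Raveg: 3.75×10^5 Gt = 3.750×10^17 kg; dividing by ρ_w = 999.6 kg m⁻³ gives 3.752×10^14 m³ of water.
The Thuren ice shelf is floating and already displaces its own weight of water, so its melt adds essentially nothing to sea level.
Total added water ≈ 3.795×10^14 m³ over 3.64×10^14 m² → Δh = 1.04 m = 100 cm.

≈ 100 cm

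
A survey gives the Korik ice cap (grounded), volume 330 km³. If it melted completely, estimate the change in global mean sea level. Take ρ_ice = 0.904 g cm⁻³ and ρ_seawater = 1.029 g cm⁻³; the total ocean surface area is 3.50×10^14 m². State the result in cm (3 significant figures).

Korik: 330 km³ × (904/1029) = 289.9 km³ of water.
Spread over 3.50×10^14 m² of ocean, Δh = 2.899×10^11 / 3.50×10^14 = 8.28×10^-4 m = 0.0828 cm.

≈ 0.0828 cm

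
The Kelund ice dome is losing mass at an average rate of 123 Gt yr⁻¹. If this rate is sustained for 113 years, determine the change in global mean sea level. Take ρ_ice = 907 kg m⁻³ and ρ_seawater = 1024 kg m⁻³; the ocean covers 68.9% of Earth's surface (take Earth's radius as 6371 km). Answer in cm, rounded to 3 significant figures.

Total mass lost = 123 Gt/yr × 113 yr = 1.390×10^4 Gt = 1.390×10^16 kg.
ρ_w = 1024 kg m⁻³, so water volume = 1.390×10^16 / 1024 = 1.357×10^13 m³.
Δh = 1.357×10^13 / 3.51×10^14 = 0.0386 m = 3.86 cm.

≈ 3.86 cm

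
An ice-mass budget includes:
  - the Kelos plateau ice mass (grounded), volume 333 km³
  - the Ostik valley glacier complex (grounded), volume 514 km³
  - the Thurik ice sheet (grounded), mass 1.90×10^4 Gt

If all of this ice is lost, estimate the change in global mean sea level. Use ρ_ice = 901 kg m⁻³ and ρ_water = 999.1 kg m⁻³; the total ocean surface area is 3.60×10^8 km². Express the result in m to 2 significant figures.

Kelos: 333 km³ × (901/999.1) = 300.3 km³ of water.
Ostik: 514 km³ × (901/999.1) = 463.5 km³ of water.
Thurik: 1.90×10^4 Gt = 1.900×10^16 kg; dividing by ρ_w = 999.1 kg m⁻³ gives 1.902×10^13 m³ of water.
Total added water ≈ 1.978×10^13 m³ over 3.60×10^14 m² → Δh = 0.0549 m.

≈ 0.055 m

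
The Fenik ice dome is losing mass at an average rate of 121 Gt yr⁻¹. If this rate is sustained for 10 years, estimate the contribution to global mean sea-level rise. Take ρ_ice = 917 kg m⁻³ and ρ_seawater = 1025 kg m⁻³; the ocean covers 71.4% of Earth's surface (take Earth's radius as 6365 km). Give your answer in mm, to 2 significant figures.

Total mass lost = 121 Gt/yr × 10 yr = 1210 Gt = 1.210×10^15 kg.
ρ_w = 1025 kg m⁻³, so water volume = 1.210×10^15 / 1025 = 1.180×10^12 m³.
Δh = 1.180×10^12 / 3.64×10^14 = 3.25×10^-3 m = 3.2 mm.

≈ 3.2 mm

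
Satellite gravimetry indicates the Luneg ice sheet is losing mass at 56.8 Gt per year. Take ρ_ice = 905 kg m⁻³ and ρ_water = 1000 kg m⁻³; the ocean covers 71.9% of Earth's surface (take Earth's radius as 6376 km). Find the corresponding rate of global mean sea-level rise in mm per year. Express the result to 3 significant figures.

ρ_w = 1000 kg m⁻³. Annual water volume added = 56.8 Gt / ρ_w = 5.680×10^13 kg / 1000 kg m⁻³ = 5.680×10^10 m³.
Δh per year = 5.680×10^10 / 3.67×10^14 = 1.55×10^-4 m = 0.155 mm.

≈ 0.155 mm/yr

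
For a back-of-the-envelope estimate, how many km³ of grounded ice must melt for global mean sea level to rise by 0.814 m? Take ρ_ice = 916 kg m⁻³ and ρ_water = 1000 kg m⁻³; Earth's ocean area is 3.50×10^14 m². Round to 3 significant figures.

Required water volume = Δh × A = 0.814 m × 3.50×10^14 m² = 2.849×10^14 m³ = 2.849×10^5 km³.
Ice volume = water volume × ρ_w/ρ_ice = 2.849×10^5 × 1000/916 = 3.11×10^5 km³.

≈ 3.11×10^5 km³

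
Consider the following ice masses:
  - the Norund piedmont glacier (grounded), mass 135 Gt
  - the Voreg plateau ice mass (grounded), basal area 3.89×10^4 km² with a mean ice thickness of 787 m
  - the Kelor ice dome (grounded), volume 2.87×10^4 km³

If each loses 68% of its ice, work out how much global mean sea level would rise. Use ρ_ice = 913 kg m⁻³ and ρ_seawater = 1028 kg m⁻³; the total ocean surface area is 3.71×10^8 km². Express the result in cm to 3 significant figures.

Norund: 0.68 × 135 Gt = 9.180×10^13 kg; dividing by ρ_w = 1028 kg m⁻³ gives 8.930×10^10 m³ of water.
Voreg: ice volume = 3.89×10^4 km² × 787 m = 3.061×10^4 km³; 0.68 × 3.061×10^4 × (913/1028) = 1.849×10^4 km³ of water.
Kelor: 0.68 × 2.87×10^4 km³ × (913/1028) = 1.733×10^4 km³ of water.
Total added water ≈ 3.591×10^13 m³ over 3.71×10^14 m² → Δh = 0.0968 m = 9.68 cm.

≈ 9.68 cm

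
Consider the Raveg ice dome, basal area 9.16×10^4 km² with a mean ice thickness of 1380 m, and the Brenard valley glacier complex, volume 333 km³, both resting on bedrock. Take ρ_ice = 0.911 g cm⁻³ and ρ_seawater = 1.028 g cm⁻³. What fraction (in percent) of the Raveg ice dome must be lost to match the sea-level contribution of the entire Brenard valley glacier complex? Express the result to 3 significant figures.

≈ 0.263 %

Equal sea-level rise means equal mass of meltwater, i.e. equal mass of ice lost.
Ice mass of Brenard: 3.034×10^14 kg; ice mass of Raveg: 1.152×10^17 kg.
Fraction required = 3.034×10^14 / 1.152×10^17 = 2.63×10^-3 → 0.263 %.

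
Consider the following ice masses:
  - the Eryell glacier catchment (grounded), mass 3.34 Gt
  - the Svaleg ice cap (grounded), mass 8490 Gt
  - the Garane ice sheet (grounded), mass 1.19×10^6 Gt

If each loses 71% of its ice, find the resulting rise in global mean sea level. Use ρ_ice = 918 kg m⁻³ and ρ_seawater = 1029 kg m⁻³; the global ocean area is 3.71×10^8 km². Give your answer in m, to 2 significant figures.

Eryell: 0.71 × 3.34 Gt = 2.371×10^12 kg; dividing by ρ_w = 1029 kg m⁻³ gives 2.305×10^9 m³ of water.
Svaleg: 0.71 × 8490 Gt = 6.028×10^15 kg; dividing by ρ_w = 1029 kg m⁻³ gives 5.858×10^12 m³ of water.
Garane: 0.71 × 1.19×10^6 Gt = 8.449×10^17 kg; dividing by ρ_w = 1029 kg m⁻³ gives 8.211×10^14 m³ of water.
Total added water ≈ 8.269×10^14 m³ over 3.71×10^14 m² → Δh = 2.23 m.

≈ 2.2 m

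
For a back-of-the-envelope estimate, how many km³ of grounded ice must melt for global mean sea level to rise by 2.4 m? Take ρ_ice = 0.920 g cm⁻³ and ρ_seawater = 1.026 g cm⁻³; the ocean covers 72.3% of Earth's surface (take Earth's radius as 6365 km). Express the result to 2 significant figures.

Required water volume = Δh × A = 2.4 m × 3.68×10^14 m² = 8.834×10^14 m³ = 8.834×10^5 km³.
Ice volume = water volume × ρ_w/ρ_ice = 8.834×10^5 × 1026/920 = 9.9×10^5 km³.

≈ 9.9×10^5 km³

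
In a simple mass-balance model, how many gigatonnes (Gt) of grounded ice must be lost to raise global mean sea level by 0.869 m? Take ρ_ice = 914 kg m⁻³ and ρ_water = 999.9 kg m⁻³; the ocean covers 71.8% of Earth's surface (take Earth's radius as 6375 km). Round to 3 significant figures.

≈ 3.19×10^5 Gt

Required water volume = Δh × A = 0.869 m × 3.67×10^14 m² = 3.187×10^14 m³.
ρ_w = 999.9 kg m⁻³, so the mass of water = 3.187×10^14 m³ × 999.9 kg m⁻³ = 3.186×10^17 kg = 3.19×10^5 Gt (and the same mass of ice, by conservation).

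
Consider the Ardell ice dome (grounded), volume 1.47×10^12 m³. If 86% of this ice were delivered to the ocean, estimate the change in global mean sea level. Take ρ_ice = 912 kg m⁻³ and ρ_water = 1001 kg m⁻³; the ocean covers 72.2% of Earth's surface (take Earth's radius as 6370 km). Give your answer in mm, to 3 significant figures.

Ardell: 0.86 × 1.47×10^12 m³ × (912/1001) = 1.152×10^12 m³ of water.
Spread over 3.68×10^14 m² of ocean, Δh = 1.152×10^12 / 3.68×10^14 = 3.13×10^-3 m = 3.13 mm.

≈ 3.13 mm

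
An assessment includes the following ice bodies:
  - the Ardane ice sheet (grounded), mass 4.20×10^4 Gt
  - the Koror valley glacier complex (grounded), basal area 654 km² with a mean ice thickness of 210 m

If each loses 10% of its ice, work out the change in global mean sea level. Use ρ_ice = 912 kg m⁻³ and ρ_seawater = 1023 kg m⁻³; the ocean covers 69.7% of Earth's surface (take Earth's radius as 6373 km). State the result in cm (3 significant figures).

Ardane: 0.1 × 4.20×10^4 Gt = 4.200×10^15 kg; dividing by ρ_w = 1023 kg m⁻³ gives 4.106×10^12 m³ of water.
Koror: ice volume = 654 km² × 210 m = 137.3 km³; 0.1 × 137.3 × (912/1023) = 12.24 km³ of water.
Total added water ≈ 4.118×10^12 m³ over 3.56×10^14 m² → Δh = 0.0116 m = 1.16 cm.

≈ 1.16 cm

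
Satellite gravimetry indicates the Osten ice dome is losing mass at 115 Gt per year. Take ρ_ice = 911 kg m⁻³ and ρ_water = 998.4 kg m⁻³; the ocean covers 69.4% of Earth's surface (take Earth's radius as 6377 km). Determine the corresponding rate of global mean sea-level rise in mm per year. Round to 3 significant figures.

≈ 0.325 mm/yr

ρ_w = 998.4 kg m⁻³. Annual water volume added = 115 Gt / ρ_w = 1.150×10^14 kg / 998.4 kg m⁻³ = 1.152×10^11 m³.
Δh per year = 1.152×10^11 / 3.55×10^14 = 3.25×10^-4 m = 0.325 mm.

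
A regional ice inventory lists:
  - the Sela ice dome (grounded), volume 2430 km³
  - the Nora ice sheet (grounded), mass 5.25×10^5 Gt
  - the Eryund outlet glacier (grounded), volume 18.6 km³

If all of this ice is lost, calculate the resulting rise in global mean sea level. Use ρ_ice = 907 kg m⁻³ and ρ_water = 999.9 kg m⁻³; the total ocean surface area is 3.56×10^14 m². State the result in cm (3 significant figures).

Sela: 2430 km³ × (907/999.9) = 2204 km³ of water.
Nora: 5.25×10^5 Gt = 5.250×10^17 kg; dividing by ρ_w = 999.9 kg m⁻³ gives 5.251×10^14 m³ of water.
Eryund: 18.6 km³ × (907/999.9) = 16.87 km³ of water.
Total added water ≈ 5.273×10^14 m³ over 3.56×10^14 m² → Δh = 1.48 m = 148 cm.

≈ 148 cm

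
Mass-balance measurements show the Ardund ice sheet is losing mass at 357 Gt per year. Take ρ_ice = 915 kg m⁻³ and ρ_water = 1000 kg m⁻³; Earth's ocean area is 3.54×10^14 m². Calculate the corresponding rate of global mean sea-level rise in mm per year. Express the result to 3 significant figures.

ρ_w = 1000 kg m⁻³. Annual water volume added = 357 Gt / ρ_w = 3.570×10^14 kg / 1000 kg m⁻³ = 3.570×10^11 m³.
Δh per year = 3.570×10^11 / 3.54×10^14 = 1.01×10^-3 m = 1.01 mm.

≈ 1.01 mm/yr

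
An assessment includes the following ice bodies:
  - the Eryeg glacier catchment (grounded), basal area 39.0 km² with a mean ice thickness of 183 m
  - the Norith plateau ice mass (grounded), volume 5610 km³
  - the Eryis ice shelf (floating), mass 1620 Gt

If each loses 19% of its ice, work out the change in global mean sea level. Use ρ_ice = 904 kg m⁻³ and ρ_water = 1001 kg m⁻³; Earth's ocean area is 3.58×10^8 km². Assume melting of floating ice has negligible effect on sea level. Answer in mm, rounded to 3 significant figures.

≈ 2.69 mm

Eryeg: ice volume = 39.0 km² × 183 m = 7.137 km³; 0.19 × 7.137 × (904/1001) = 1.225 km³ of water.
Norith: 0.19 × 5610 km³ × (904/1001) = 962.6 km³ of water.
The Eryis ice shelf is floating and already displaces its own weight of water, so its melt adds essentially nothing to sea level.
Total added water ≈ 9.638×10^11 m³ over 3.58×10^14 m² → Δh = 2.69×10^-3 m = 2.69 mm.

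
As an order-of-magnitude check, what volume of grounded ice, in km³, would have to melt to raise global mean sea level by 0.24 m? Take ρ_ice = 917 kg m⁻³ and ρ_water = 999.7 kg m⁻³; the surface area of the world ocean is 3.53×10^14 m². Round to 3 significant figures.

≈ 9.24×10^4 km³

Required water volume = Δh × A = 0.24 m × 3.53×10^14 m² = 8.472×10^13 m³ = 8.472×10^4 km³.
Ice volume = water volume × ρ_w/ρ_ice = 8.472×10^4 × 999.7/917 = 9.24×10^4 km³.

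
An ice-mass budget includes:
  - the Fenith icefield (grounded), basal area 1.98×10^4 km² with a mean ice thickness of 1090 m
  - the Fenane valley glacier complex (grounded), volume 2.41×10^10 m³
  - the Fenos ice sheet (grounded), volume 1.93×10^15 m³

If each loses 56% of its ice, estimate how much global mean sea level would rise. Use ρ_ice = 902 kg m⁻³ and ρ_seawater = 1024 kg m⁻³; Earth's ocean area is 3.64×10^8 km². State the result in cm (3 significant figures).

≈ 264 cm

Fenith: ice volume = 1.98×10^4 km² × 1090 m = 2.158×10^4 km³; 0.56 × 2.158×10^4 × (902/1024) = 1.065×10^4 km³ of water.
Fenane: 0.56 × 2.41×10^10 m³ × (902/1024) = 1.189×10^10 m³ of water.
Fenos: 0.56 × 1.93×10^15 m³ × (902/1024) = 9.520×10^14 m³ of water.
Total added water ≈ 9.627×10^14 m³ over 3.64×10^14 m² → Δh = 2.64 m = 264 cm.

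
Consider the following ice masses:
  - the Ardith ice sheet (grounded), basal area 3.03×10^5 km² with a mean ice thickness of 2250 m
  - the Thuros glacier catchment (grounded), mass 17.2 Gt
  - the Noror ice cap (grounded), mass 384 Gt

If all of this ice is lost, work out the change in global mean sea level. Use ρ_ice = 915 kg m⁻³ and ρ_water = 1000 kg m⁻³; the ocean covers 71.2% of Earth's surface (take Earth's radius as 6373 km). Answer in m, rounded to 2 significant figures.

≈ 1.7 m

Ardith: ice volume = 3.03×10^5 km² × 2250 m = 6.818×10^5 km³; 6.818×10^5 × (915/1000) = 6.238×10^5 km³ of water.
Thuros: 17.2 Gt = 1.720×10^13 kg; dividing by ρ_w = 1000 kg m⁻³ gives 1.720×10^10 m³ of water.
Noror: 384 Gt = 3.840×10^14 kg; dividing by ρ_w = 1000 kg m⁻³ gives 3.840×10^11 m³ of water.
Total added water ≈ 6.242×10^14 m³ over 3.63×10^14 m² → Δh = 1.72 m.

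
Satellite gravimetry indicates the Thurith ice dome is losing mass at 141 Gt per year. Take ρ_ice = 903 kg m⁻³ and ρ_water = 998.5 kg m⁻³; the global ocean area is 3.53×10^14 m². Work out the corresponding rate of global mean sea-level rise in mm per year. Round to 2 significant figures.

≈ 0.40 mm/yr

ρ_w = 998.5 kg m⁻³. Annual water volume added = 141 Gt / ρ_w = 1.410×10^14 kg / 998.5 kg m⁻³ = 1.412×10^11 m³.
Δh per year = 1.412×10^11 / 3.53×10^14 = 4.00×10^-4 m = 0.40 mm.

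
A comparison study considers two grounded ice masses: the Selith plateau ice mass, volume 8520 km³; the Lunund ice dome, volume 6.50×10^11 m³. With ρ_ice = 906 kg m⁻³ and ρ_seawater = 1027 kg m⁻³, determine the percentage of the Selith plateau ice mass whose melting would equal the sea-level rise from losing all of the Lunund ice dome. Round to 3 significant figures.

Equal sea-level rise means equal mass of meltwater, i.e. equal mass of ice lost.
Ice mass of Lunund: 5.889×10^14 kg; ice mass of Selith: 7.719×10^15 kg.
Fraction required = 5.889×10^14 / 7.719×10^15 = 0.0763 → 7.63 %.

≈ 7.63 %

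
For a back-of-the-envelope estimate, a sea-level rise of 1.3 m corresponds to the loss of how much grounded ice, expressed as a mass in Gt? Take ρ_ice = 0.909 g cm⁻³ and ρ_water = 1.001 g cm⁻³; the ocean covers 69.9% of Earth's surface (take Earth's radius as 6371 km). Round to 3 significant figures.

Required water volume = Δh × A = 1.3 m × 3.57×10^14 m² = 4.635×10^14 m³.
ρ_w = 1.001 g cm⁻³ = 1001 kg m⁻³, so the mass of water = 4.635×10^14 m³ × 1001 kg m⁻³ = 4.640×10^17 kg = 4.64×10^5 Gt (and the same mass of ice, by conservation).

≈ 4.64×10^5 Gt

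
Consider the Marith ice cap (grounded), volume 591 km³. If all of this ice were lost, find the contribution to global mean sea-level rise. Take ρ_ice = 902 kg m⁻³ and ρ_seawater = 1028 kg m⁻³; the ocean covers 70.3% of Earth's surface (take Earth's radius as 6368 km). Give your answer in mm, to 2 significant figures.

≈ 1.4 mm

Marith: 591 km³ × (902/1028) = 518.6 km³ of water.
Spread over 3.58×10^14 m² of ocean, Δh = 5.186×10^11 / 3.58×10^14 = 1.45×10^-3 m = 1.4 mm.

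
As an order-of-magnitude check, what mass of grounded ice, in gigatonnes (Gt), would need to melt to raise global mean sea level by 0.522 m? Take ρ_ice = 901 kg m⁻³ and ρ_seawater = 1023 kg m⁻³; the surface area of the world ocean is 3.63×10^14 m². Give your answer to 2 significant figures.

≈ 1.9×10^5 Gt

Required water volume = Δh × A = 0.522 m × 3.63×10^14 m² = 1.895×10^14 m³.
ρ_w = 1023 kg m⁻³, so the mass of water = 1.895×10^14 m³ × 1023 kg m⁻³ = 1.938×10^17 kg = 1.9×10^5 Gt (and the same mass of ice, by conservation).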